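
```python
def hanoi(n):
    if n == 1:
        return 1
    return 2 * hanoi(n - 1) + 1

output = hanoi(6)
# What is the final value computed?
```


hanoi(6)
= 2 * hanoi(5) + 1
= 2 * (2 * hanoi(4) + 1) + 1
= 2 * (2 * (2 * hanoi(3) + 1) + 1) + 1
= 2 * (2 * (2 * (2 * hanoi(2) + 1) + 1) + 1) + 1
= 2 * (2 * (2 * (2 * (2 * hanoi(1) + 1) + 1) + 1) + 1) + 1
Now compute bottom-up:
hanoi(1) = 1
hanoi(2) = 2 * 1 + 1 = 3
hanoi(3) = 2 * 3 + 1 = 7
hanoi(4) = 2 * 7 + 1 = 15
hanoi(5) = 2 * 15 + 1 = 31
hanoi(6) = 2 * 31 + 1 = 63
= 63


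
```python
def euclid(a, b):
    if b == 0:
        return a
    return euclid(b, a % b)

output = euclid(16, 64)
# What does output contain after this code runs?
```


euclid(16, 64)
= euclid(64, 16 % 64) = euclid(64, 16)
= euclid(16, 64 % 16) = euclid(16, 0)
b == 0, return a = 16


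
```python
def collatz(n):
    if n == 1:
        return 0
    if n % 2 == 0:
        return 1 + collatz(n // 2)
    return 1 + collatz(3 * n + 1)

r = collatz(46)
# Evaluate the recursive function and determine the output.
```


collatz(46)
46 is even -> collatz(23)
23 is odd -> 3*23+1 = 70 -> collatz(70)
70 is even -> collatz(35)
35 is odd -> 3*35+1 = 106 -> collatz(106)
106 is even -> collatz(53)
53 is odd -> 3*53+1 = 160 -> collatz(160)
160 is even -> collatz(80)
80 is even -> collatz(40)
40 is even -> collatz(20)
20 is even -> collatz(10)
10 is even -> collatz(5)
5 is odd -> 3*5+1 = 16 -> collatz(16)
16 is even -> collatz(8)
8 is even -> collatz(4)
4 is even -> collatz(2)
2 is even -> collatz(1)
Reached 1 after 16 steps
= 16


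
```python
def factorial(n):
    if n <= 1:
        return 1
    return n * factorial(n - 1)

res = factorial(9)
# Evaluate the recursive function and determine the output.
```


factorial(9)
= 9 * factorial(8)
= 9 * 8 * factorial(7)
= 9 * 8 * 7 * factorial(6)
= 9 * 8 * 7 * 6 * factorial(5)
= 9 * 8 * 7 * 6 * 5 * factorial(4)
= 9 * 8 * 7 * 6 * 5 * 4 * factorial(3)
= 9 * 8 * 7 * 6 * 5 * 4 * 3 * factorial(2)
= 9 * 8 * 7 * 6 * 5 * 4 * 3 * 2 * factorial(1)
= 9 * 8 * 7 * 6 * 5 * 4 * 3 * 2 * 1
= 362880


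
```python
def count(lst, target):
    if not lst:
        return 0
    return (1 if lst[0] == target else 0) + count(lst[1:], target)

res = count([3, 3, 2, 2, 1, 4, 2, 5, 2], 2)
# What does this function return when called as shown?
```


count([3, 3, 2, 2, 1, 4, 2, 5, 2], 2)
lst[0]=3 != 2: 0 + count([3, 2, 2, 1, 4, 2, 5, 2], 2)
lst[0]=3 != 2: 0 + count([2, 2, 1, 4, 2, 5, 2], 2)
lst[0]=2 == 2: 1 + count([2, 1, 4, 2, 5, 2], 2)
lst[0]=2 == 2: 1 + count([1, 4, 2, 5, 2], 2)
lst[0]=1 != 2: 0 + count([4, 2, 5, 2], 2)
lst[0]=4 != 2: 0 + count([2, 5, 2], 2)
lst[0]=2 == 2: 1 + count([5, 2], 2)
lst[0]=5 != 2: 0 + count([2], 2)
lst[0]=2 == 2: 1 + count([], 2)
= 4


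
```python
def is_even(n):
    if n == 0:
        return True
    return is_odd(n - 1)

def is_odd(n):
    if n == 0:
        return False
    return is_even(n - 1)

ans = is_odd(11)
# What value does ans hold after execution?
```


is_odd(11)
= is_even(10)
= is_odd(9)
= is_even(8)
= is_odd(7)
= is_even(6)
= is_odd(5)
= is_even(4)
= is_odd(3)
= is_even(2)
= is_odd(1)
= is_even(0)
n == 0: return True
= True


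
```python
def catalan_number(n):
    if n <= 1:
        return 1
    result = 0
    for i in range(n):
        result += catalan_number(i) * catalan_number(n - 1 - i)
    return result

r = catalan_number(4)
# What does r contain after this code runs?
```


catalan_number(4)
= sum of catalan_number(i) * catalan_number(4-1-i) for i in 0..3
First compute sub-values bottom-up:
  catalan_number(0) = 1, catalan_number(1) = 1
  catalan_number(2) = 1*1 + 1*1 = 2
  catalan_number(3) = 1*2 + 1*1 + 2*1 = 5
Now catalan_number(4):
  catalan_number(0)*catalan_number(3) = 1*5 = 5
  catalan_number(1)*catalan_number(2) = 1*2 = 2
  catalan_number(2)*catalan_number(1) = 2*1 = 2
  catalan_number(3)*catalan_number(0) = 5*1 = 5
= 5 + 2 + 2 + 5
= 14


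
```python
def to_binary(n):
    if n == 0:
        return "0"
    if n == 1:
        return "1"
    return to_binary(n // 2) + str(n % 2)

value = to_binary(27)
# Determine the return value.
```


to_binary(27)
= to_binary(13) + "1"
= to_binary(6) + "1" + "1"
= to_binary(3) + "0" + "1" + "1"
= to_binary(1) + "1" + "0" + "1" + "1"
= "1" + "1" + "0" + "1" + "1"
= "11011"


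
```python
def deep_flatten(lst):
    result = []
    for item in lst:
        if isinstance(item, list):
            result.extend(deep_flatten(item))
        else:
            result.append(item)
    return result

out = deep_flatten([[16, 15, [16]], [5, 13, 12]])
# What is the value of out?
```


deep_flatten([[16, 15, [16]], [5, 13, 12]])
Processing each element:
  [16, 15, [16]] is a list -> deep_flatten recursively -> [16, 15, 16]
  [5, 13, 12] is a list -> deep_flatten recursively -> [5, 13, 12]
= [16, 15, 16, 5, 13, 12]


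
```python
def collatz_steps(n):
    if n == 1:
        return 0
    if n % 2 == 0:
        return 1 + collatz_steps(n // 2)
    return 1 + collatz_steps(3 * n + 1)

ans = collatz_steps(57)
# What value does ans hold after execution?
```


collatz_steps(57)
57 is odd -> 3*57+1 = 172 -> collatz_steps(172)
172 is even -> collatz_steps(86)
86 is even -> collatz_steps(43)
43 is odd -> 3*43+1 = 130 -> collatz_steps(130)
130 is even -> collatz_steps(65)
65 is odd -> 3*65+1 = 196 -> collatz_steps(196)
196 is even -> collatz_steps(98)
98 is even -> collatz_steps(49)
49 is odd -> 3*49+1 = 148 -> collatz_steps(148)
148 is even -> collatz_steps(74)
74 is even -> collatz_steps(37)
37 is odd -> 3*37+1 = 112 -> collatz_steps(112)
112 is even -> collatz_steps(56)
56 is even -> collatz_steps(28)
28 is even -> collatz_steps(14)
14 is even -> collatz_steps(7)
7 is odd -> 3*7+1 = 22 -> collatz_steps(22)
22 is even -> collatz_steps(11)
11 is odd -> 3*11+1 = 34 -> collatz_steps(34)
34 is even -> collatz_steps(17)
17 is odd -> 3*17+1 = 52 -> collatz_steps(52)
52 is even -> collatz_steps(26)
26 is even -> collatz_steps(13)
13 is odd -> 3*13+1 = 40 -> collatz_steps(40)
40 is even -> collatz_steps(20)
20 is even -> collatz_steps(10)
10 is even -> collatz_steps(5)
5 is odd -> 3*5+1 = 16 -> collatz_steps(16)
16 is even -> collatz_steps(8)
8 is even -> collatz_steps(4)
4 is even -> collatz_steps(2)
2 is even -> collatz_steps(1)
Reached 1 after 32 steps
= 32


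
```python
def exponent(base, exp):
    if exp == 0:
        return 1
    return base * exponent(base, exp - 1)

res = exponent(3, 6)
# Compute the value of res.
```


exponent(3, 6)
= 3 * exponent(3, 5)
= 3 * 3 * exponent(3, 4)
= 3 * 3 * 3 * exponent(3, 3)
= 3 * 3 * 3 * 3 * exponent(3, 2)
= 3 * 3 * 3 * 3 * 3 * exponent(3, 1)
= 3 * 3 * 3 * 3 * 3 * 3 * exponent(3, 0)
= 3 * 3 * 3 * 3 * 3 * 3 * 1
= 729


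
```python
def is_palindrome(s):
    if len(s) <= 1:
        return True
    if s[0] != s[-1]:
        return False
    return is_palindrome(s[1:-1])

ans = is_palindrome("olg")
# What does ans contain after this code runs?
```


is_palindrome("olg")
"olg": s[0]='o' != s[-1]='g' -> False
= False


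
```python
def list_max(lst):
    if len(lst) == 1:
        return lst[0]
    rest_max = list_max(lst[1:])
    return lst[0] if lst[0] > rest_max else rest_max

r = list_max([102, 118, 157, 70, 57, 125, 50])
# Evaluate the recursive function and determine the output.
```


list_max([102, 118, 157, 70, 57, 125, 50])
= compare 102 with list_max([118, 157, 70, 57, 125, 50])
= compare 118 with list_max([157, 70, 57, 125, 50])
= compare 157 with list_max([70, 57, 125, 50])
= compare 70 with list_max([57, 125, 50])
= compare 57 with list_max([125, 50])
= compare 125 with list_max([50])
Base: list_max([50]) = 50
compare 125 with 50: max = 125
compare 57 with 125: max = 125
compare 70 with 125: max = 125
compare 157 with 125: max = 157
compare 118 with 157: max = 157
compare 102 with 157: max = 157
= 157


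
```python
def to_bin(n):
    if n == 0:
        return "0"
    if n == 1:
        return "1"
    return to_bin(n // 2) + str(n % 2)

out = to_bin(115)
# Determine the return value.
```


to_bin(115)
= to_bin(57) + "1"
= to_bin(28) + "1" + "1"
= to_bin(14) + "0" + "1" + "1"
= to_bin(7) + "0" + "0" + "1" + "1"
= to_bin(3) + "1" + "0" + "0" + "1" + "1"
= to_bin(1) + "1" + "1" + "0" + "0" + "1" + "1"
= "1" + "1" + "1" + "0" + "0" + "1" + "1"
= "1110011"


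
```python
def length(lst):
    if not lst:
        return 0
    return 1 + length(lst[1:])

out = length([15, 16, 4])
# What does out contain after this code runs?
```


length([15, 16, 4])
= 1 + length([16, 4])
= 1 + 1 + length([4])
= 1 + 1 + 1 + length([])
= 1 + 1 + 1 + 0
= 3


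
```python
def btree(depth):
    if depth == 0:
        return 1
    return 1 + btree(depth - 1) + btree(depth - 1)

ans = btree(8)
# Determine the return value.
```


btree(8)
= 1 + btree(7) + btree(7)
= 1 + 2 * btree(7)
btree(k) = 2^(k+1) - 1
btree(0) = 1
btree(1) = 3
btree(2) = 7
btree(3) = 15
btree(4) = 31
btree(8) = 2^9 - 1 = 511


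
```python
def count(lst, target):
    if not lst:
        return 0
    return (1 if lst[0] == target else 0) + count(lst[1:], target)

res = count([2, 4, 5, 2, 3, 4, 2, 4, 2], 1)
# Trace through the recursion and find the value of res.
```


count([2, 4, 5, 2, 3, 4, 2, 4, 2], 1)
lst[0]=2 != 1: 0 + count([4, 5, 2, 3, 4, 2, 4, 2], 1)
lst[0]=4 != 1: 0 + count([5, 2, 3, 4, 2, 4, 2], 1)
lst[0]=5 != 1: 0 + count([2, 3, 4, 2, 4, 2], 1)
lst[0]=2 != 1: 0 + count([3, 4, 2, 4, 2], 1)
lst[0]=3 != 1: 0 + count([4, 2, 4, 2], 1)
lst[0]=4 != 1: 0 + count([2, 4, 2], 1)
lst[0]=2 != 1: 0 + count([4, 2], 1)
lst[0]=4 != 1: 0 + count([2], 1)
lst[0]=2 != 1: 0 + count([], 1)
= 0


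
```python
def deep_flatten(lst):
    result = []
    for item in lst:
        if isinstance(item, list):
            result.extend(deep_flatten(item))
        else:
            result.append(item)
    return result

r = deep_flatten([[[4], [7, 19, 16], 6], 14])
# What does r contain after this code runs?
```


deep_flatten([[[4], [7, 19, 16], 6], 14])
Processing each element:
  [[4], [7, 19, 16], 6] is a list -> deep_flatten recursively -> [4, 7, 19, 16, 6]
  14 is not a list -> append 14
= [4, 7, 19, 16, 6, 14]


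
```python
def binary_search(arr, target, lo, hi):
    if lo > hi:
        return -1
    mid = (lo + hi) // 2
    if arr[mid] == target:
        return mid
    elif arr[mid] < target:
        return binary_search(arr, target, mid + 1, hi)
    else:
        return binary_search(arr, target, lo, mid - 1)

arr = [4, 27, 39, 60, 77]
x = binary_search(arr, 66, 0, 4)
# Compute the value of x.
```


binary_search(arr, 66, 0, 4)
lo=0, hi=4, mid=2, arr[mid]=39
39 < 66, search right half
lo=3, hi=4, mid=3, arr[mid]=60
60 < 66, search right half
lo=4, hi=4, mid=4, arr[mid]=77
77 > 66, search left half
lo > hi, target not found, return -1
= -1


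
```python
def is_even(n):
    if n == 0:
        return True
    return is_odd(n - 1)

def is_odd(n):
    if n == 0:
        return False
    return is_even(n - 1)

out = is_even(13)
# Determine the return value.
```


is_even(13)
= is_odd(12)
= is_even(11)
= is_odd(10)
= is_even(9)
= is_odd(8)
= is_even(7)
= is_odd(6)
= is_even(5)
= is_odd(4)
= is_even(3)
= is_odd(2)
= is_even(1)
= is_odd(0)
n == 0: return False
= False


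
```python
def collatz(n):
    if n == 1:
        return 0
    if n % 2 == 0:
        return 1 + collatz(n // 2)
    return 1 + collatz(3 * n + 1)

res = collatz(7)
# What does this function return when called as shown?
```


collatz(7)
7 is odd -> 3*7+1 = 22 -> collatz(22)
22 is even -> collatz(11)
11 is odd -> 3*11+1 = 34 -> collatz(34)
34 is even -> collatz(17)
17 is odd -> 3*17+1 = 52 -> collatz(52)
52 is even -> collatz(26)
26 is even -> collatz(13)
13 is odd -> 3*13+1 = 40 -> collatz(40)
40 is even -> collatz(20)
20 is even -> collatz(10)
10 is even -> collatz(5)
5 is odd -> 3*5+1 = 16 -> collatz(16)
16 is even -> collatz(8)
8 is even -> collatz(4)
4 is even -> collatz(2)
2 is even -> collatz(1)
Reached 1 after 16 steps
= 16


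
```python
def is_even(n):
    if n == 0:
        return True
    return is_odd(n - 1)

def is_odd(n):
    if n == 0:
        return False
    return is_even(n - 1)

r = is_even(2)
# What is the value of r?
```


is_even(2)
= is_odd(1)
= is_even(0)
n == 0: return True
= True


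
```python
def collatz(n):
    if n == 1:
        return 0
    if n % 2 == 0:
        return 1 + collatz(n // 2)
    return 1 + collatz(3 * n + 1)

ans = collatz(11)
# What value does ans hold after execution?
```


collatz(11)
11 is odd -> 3*11+1 = 34 -> collatz(34)
34 is even -> collatz(17)
17 is odd -> 3*17+1 = 52 -> collatz(52)
52 is even -> collatz(26)
26 is even -> collatz(13)
13 is odd -> 3*13+1 = 40 -> collatz(40)
40 is even -> collatz(20)
20 is even -> collatz(10)
10 is even -> collatz(5)
5 is odd -> 3*5+1 = 16 -> collatz(16)
16 is even -> collatz(8)
8 is even -> collatz(4)
4 is even -> collatz(2)
2 is even -> collatz(1)
Reached 1 after 14 steps
= 14


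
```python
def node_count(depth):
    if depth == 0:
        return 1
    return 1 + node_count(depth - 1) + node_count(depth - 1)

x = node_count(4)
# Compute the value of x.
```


node_count(4)
= 1 + node_count(3) + node_count(3)
= 1 + 2 * node_count(3)
node_count(k) = 2^(k+1) - 1
node_count(0) = 1
node_count(1) = 3
node_count(2) = 7
node_count(3) = 15
node_count(4) = 31
node_count(4) = 2^5 - 1 = 31


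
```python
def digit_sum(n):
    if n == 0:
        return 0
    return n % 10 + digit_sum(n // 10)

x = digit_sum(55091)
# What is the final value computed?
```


digit_sum(55091)
= 1 + digit_sum(5509)
= 1 + 9 + digit_sum(550)
= 1 + 9 + 0 + digit_sum(55)
= 1 + 9 + 0 + 5 + digit_sum(5)
= 1 + 9 + 0 + 5 + 5 + digit_sum(0)
= 1 + 9 + 0 + 5 + 5 + 0
= 20


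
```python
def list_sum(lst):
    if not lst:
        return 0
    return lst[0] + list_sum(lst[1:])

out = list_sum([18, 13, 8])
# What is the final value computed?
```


list_sum([18, 13, 8])
= 18 + list_sum([13, 8])
= 18 + 13 + list_sum([8])
= 18 + 13 + 8 + list_sum([])
= 18 + 13 + 8 + 0
= 39


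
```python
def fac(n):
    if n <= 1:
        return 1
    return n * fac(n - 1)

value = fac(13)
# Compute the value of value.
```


fac(13)
= 13 * fac(12)
= 13 * 12 * fac(11)
= 13 * 12 * 11 * fac(10)
= 13 * 12 * 11 * 10 * fac(9)
= 13 * 12 * 11 * 10 * 9 * fac(8)
= 13 * 12 * 11 * 10 * 9 * 8 * fac(7)
= 13 * 12 * 11 * 10 * 9 * 8 * 7 * fac(6)
= 13 * 12 * 11 * 10 * 9 * 8 * 7 * 6 * fac(5)
= 13 * 12 * 11 * 10 * 9 * 8 * 7 * 6 * 5 * fac(4)
= 13 * 12 * 11 * 10 * 9 * 8 * 7 * 6 * 5 * 4 * fac(3)
= 13 * 12 * 11 * 10 * 9 * 8 * 7 * 6 * 5 * 4 * 3 * fac(2)
= 13 * 12 * 11 * 10 * 9 * 8 * 7 * 6 * 5 * 4 * 3 * 2 * fac(1)
= 13 * 12 * 11 * 10 * 9 * 8 * 7 * 6 * 5 * 4 * 3 * 2 * 1
= 6227020800


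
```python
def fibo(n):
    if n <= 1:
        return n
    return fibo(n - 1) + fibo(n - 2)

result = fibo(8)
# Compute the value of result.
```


fibo(8)
= fibo(7) + fibo(6)
= (fibo(6) + fibo(5)) + fibo(6)
Computing bottom-up: fibo(0)=0, fibo(1)=1, fibo(2)=1, fibo(3)=2, fibo(4)=3, fibo(5)=5, fibo(6)=8, fibo(7)=13, fibo(8)=21
= 21


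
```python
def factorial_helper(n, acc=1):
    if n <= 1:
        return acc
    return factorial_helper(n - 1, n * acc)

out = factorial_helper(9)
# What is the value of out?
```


factorial_helper(9, 1)
= factorial_helper(8, 9 * 1) = factorial_helper(8, 9)
= factorial_helper(7, 8 * 9) = factorial_helper(7, 72)
= factorial_helper(6, 7 * 72) = factorial_helper(6, 504)
= factorial_helper(5, 6 * 504) = factorial_helper(5, 3024)
= factorial_helper(4, 5 * 3024) = factorial_helper(4, 15120)
= factorial_helper(3, 4 * 15120) = factorial_helper(3, 60480)
= factorial_helper(2, 3 * 60480) = factorial_helper(2, 181440)
= factorial_helper(1, 2 * 181440) = factorial_helper(1, 362880)
n <= 1, return acc = 362880


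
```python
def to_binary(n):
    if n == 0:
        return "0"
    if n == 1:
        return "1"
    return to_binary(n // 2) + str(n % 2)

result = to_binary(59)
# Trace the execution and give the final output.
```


to_binary(59)
= to_binary(29) + "1"
= to_binary(14) + "1" + "1"
= to_binary(7) + "0" + "1" + "1"
= to_binary(3) + "1" + "0" + "1" + "1"
= to_binary(1) + "1" + "1" + "0" + "1" + "1"
= "1" + "1" + "1" + "0" + "1" + "1"
= "111011"


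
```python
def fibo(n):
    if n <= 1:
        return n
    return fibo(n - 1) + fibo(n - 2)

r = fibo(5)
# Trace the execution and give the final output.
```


fibo(5)
= fibo(4) + fibo(3)
= (fibo(3) + fibo(2)) + fibo(3)
Computing bottom-up: fibo(0)=0, fibo(1)=1, fibo(2)=1, fibo(3)=2, fibo(4)=3, fibo(5)=5
= 5


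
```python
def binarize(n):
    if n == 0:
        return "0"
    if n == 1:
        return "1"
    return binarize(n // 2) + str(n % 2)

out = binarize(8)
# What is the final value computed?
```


binarize(8)
= binarize(4) + "0"
= binarize(2) + "0" + "0"
= binarize(1) + "0" + "0" + "0"
= "1" + "0" + "0" + "0"
= "1000"


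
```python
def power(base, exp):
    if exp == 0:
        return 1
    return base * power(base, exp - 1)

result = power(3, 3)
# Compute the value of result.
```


power(3, 3)
= 3 * power(3, 2)
= 3 * 3 * power(3, 1)
= 3 * 3 * 3 * power(3, 0)
= 3 * 3 * 3 * 1
= 27


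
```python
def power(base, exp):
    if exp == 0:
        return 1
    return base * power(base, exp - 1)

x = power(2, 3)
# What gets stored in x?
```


power(2, 3)
= 2 * power(2, 2)
= 2 * 2 * power(2, 1)
= 2 * 2 * 2 * power(2, 0)
= 2 * 2 * 2 * 1
= 8


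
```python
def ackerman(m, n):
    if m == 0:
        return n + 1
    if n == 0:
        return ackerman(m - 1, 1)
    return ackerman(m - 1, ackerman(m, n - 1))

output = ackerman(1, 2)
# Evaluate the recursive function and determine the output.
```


ackerman(1, 2)
= ackerman(0, ackerman(1, 1))
First compute ackerman(1, 1) = 3
= ackerman(0, 3)
= 4


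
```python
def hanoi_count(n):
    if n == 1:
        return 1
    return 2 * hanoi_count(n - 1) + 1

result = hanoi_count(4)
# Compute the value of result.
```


hanoi_count(4)
= 2 * hanoi_count(3) + 1
= 2 * (2 * hanoi_count(2) + 1) + 1
= 2 * (2 * (2 * hanoi_count(1) + 1) + 1) + 1
Now compute bottom-up:
hanoi_count(1) = 1
hanoi_count(2) = 2 * 1 + 1 = 3
hanoi_count(3) = 2 * 3 + 1 = 7
hanoi_count(4) = 2 * 7 + 1 = 15
= 15


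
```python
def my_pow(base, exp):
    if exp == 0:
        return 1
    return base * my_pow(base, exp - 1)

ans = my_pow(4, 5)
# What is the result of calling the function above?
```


my_pow(4, 5)
= 4 * my_pow(4, 4)
= 4 * 4 * my_pow(4, 3)
= 4 * 4 * 4 * my_pow(4, 2)
= 4 * 4 * 4 * 4 * my_pow(4, 1)
= 4 * 4 * 4 * 4 * 4 * my_pow(4, 0)
= 4 * 4 * 4 * 4 * 4 * 1
= 1024


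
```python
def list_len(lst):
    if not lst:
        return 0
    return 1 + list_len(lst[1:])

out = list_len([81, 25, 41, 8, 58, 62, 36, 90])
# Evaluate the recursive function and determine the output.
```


list_len([81, 25, 41, 8, 58, 62, 36, 90])
= 1 + list_len([25, 41, 8, 58, 62, 36, 90])
= 1 + 1 + list_len([41, 8, 58, 62, 36, 90])
= 1 + 1 + 1 + list_len([8, 58, 62, 36, 90])
= 1 + 1 + 1 + 1 + list_len([58, 62, 36, 90])
= 1 + 1 + 1 + 1 + 1 + list_len([62, 36, 90])
= 1 + 1 + 1 + 1 + 1 + 1 + list_len([36, 90])
= 1 + 1 + 1 + 1 + 1 + 1 + 1 + list_len([90])
= 1 + 1 + 1 + 1 + 1 + 1 + 1 + 1 + list_len([])
= 1 + 1 + 1 + 1 + 1 + 1 + 1 + 1 + 0
= 8


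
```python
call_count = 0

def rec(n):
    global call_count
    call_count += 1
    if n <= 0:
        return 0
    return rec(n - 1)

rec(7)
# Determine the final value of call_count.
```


rec(7) calls rec(6) calls ... calls rec(0)
Total calls: 7 + 1 (for base case) = 8


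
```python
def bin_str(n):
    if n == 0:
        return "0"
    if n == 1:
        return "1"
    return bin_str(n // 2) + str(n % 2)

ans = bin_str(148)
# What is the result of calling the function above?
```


bin_str(148)
= bin_str(74) + "0"
= bin_str(37) + "0" + "0"
= bin_str(18) + "1" + "0" + "0"
= bin_str(9) + "0" + "1" + "0" + "0"
= bin_str(4) + "1" + "0" + "1" + "0" + "0"
= bin_str(2) + "0" + "1" + "0" + "1" + "0" + "0"
= bin_str(1) + "0" + "0" + "1" + "0" + "1" + "0" + "0"
= "1" + "0" + "0" + "1" + "0" + "1" + "0" + "0"
= "10010100"


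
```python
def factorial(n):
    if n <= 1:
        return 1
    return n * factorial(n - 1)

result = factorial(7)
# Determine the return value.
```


factorial(7)
= 7 * factorial(6)
= 7 * 6 * factorial(5)
= 7 * 6 * 5 * factorial(4)
= 7 * 6 * 5 * 4 * factorial(3)
= 7 * 6 * 5 * 4 * 3 * factorial(2)
= 7 * 6 * 5 * 4 * 3 * 2 * factorial(1)
= 7 * 6 * 5 * 4 * 3 * 2 * 1
= 5040


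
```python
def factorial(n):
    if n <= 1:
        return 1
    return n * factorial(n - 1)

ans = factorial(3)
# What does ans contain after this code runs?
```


factorial(3)
= 3 * factorial(2)
= 3 * 2 * factorial(1)
= 3 * 2 * 1
= 6


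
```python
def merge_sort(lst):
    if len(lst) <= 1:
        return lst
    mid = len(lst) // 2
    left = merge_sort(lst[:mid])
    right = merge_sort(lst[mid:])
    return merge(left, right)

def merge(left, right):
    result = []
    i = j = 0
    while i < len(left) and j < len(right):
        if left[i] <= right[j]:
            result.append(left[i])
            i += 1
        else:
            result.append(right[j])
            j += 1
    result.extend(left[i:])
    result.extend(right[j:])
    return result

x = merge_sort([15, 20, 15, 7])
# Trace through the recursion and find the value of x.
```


merge_sort([15, 20, 15, 7])
Split into [15, 20] and [15, 7]
Left sorted: [15, 20]
Right sorted: [7, 15]
Merge [15, 20] and [7, 15]
= [7, 15, 15, 20]


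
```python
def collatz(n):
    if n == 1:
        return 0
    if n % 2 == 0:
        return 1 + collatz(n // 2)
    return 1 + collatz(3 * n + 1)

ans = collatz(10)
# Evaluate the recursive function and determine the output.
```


collatz(10)
10 is even -> collatz(5)
5 is odd -> 3*5+1 = 16 -> collatz(16)
16 is even -> collatz(8)
8 is even -> collatz(4)
4 is even -> collatz(2)
2 is even -> collatz(1)
Reached 1 after 6 steps
= 6


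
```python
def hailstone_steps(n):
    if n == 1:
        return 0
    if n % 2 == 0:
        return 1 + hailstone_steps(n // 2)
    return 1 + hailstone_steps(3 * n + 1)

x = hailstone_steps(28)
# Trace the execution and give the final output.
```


hailstone_steps(28)
28 is even -> hailstone_steps(14)
14 is even -> hailstone_steps(7)
7 is odd -> 3*7+1 = 22 -> hailstone_steps(22)
22 is even -> hailstone_steps(11)
11 is odd -> 3*11+1 = 34 -> hailstone_steps(34)
34 is even -> hailstone_steps(17)
17 is odd -> 3*17+1 = 52 -> hailstone_steps(52)
52 is even -> hailstone_steps(26)
26 is even -> hailstone_steps(13)
13 is odd -> 3*13+1 = 40 -> hailstone_steps(40)
40 is even -> hailstone_steps(20)
20 is even -> hailstone_steps(10)
10 is even -> hailstone_steps(5)
5 is odd -> 3*5+1 = 16 -> hailstone_steps(16)
16 is even -> hailstone_steps(8)
8 is even -> hailstone_steps(4)
4 is even -> hailstone_steps(2)
2 is even -> hailstone_steps(1)
Reached 1 after 18 steps
= 18


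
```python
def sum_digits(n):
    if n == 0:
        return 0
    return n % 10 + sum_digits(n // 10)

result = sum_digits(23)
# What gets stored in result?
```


sum_digits(23)
= 3 + sum_digits(2)
= 3 + 2 + sum_digits(0)
= 3 + 2 + 0
= 5


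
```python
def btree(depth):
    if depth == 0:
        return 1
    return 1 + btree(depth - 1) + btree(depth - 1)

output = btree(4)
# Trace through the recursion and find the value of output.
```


btree(4)
= 1 + btree(3) + btree(3)
= 1 + 2 * btree(3)
btree(k) = 2^(k+1) - 1
btree(0) = 1
btree(1) = 3
btree(2) = 7
btree(3) = 15
btree(4) = 31
btree(4) = 2^5 - 1 = 31


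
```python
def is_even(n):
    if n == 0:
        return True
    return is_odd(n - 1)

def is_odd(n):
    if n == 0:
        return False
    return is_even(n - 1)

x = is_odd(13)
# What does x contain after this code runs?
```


is_odd(13)
= is_even(12)
= is_odd(11)
= is_even(10)
= is_odd(9)
= is_even(8)
= is_odd(7)
= is_even(6)
= is_odd(5)
= is_even(4)
= is_odd(3)
= is_even(2)
= is_odd(1)
= is_even(0)
n == 0: return True
= True


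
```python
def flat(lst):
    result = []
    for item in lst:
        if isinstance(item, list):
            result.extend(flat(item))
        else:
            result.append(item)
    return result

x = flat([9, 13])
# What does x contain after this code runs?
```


flat([9, 13])
Processing each element:
  9 is not a list -> append 9
  13 is not a list -> append 13
= [9, 13]


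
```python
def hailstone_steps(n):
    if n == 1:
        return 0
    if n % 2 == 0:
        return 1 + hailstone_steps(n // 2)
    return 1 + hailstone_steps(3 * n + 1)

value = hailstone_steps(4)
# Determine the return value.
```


hailstone_steps(4)
4 is even -> hailstone_steps(2)
2 is even -> hailstone_steps(1)
Reached 1 after 2 steps
= 2


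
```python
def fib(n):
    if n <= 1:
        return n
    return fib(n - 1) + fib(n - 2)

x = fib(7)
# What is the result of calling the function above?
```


fib(7)
= fib(6) + fib(5)
= (fib(5) + fib(4)) + fib(5)
Computing bottom-up: fib(0)=0, fib(1)=1, fib(2)=1, fib(3)=2, fib(4)=3, fib(5)=5, fib(6)=8, fib(7)=13
= 13


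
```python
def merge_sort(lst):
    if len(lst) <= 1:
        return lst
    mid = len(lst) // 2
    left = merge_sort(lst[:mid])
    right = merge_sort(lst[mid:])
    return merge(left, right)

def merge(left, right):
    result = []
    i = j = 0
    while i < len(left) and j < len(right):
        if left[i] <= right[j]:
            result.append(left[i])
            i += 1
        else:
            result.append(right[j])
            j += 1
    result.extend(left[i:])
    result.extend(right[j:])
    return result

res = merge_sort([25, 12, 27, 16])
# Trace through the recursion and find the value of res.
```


merge_sort([25, 12, 27, 16])
Split into [25, 12] and [27, 16]
Left sorted: [12, 25]
Right sorted: [16, 27]
Merge [12, 25] and [16, 27]
= [12, 16, 25, 27]


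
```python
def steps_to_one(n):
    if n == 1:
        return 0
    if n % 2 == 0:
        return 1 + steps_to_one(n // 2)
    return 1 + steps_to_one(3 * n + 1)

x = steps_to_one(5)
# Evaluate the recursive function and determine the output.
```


steps_to_one(5)
5 is odd -> 3*5+1 = 16 -> steps_to_one(16)
16 is even -> steps_to_one(8)
8 is even -> steps_to_one(4)
4 is even -> steps_to_one(2)
2 is even -> steps_to_one(1)
Reached 1 after 5 steps
= 5


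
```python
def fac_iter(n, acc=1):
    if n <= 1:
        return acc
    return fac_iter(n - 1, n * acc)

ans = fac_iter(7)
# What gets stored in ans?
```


fac_iter(7, 1)
= fac_iter(6, 7 * 1) = fac_iter(6, 7)
= fac_iter(5, 6 * 7) = fac_iter(5, 42)
= fac_iter(4, 5 * 42) = fac_iter(4, 210)
= fac_iter(3, 4 * 210) = fac_iter(3, 840)
= fac_iter(2, 3 * 840) = fac_iter(2, 2520)
= fac_iter(1, 2 * 2520) = fac_iter(1, 5040)
n <= 1, return acc = 5040


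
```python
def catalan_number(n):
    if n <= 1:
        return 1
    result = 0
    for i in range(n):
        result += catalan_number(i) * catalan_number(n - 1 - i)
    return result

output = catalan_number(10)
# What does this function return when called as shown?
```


catalan_number(10)
= sum of catalan_number(i) * catalan_number(10-1-i) for i in 0..9
First compute sub-values bottom-up:
  catalan_number(0) = 1, catalan_number(1) = 1
  catalan_number(2) = 1*1 + 1*1 = 2
  catalan_number(3) = 1*2 + 1*1 + 2*1 = 5
  catalan_number(4) = 1*5 + 1*2 + 2*1 + 5*1 = 14
  catalan_number(5) = 1*14 + 1*5 + 2*2 + 5*1 + 14*1 = 42
  catalan_number(6) = 1*42 + 1*14 + 2*5 + 5*2 + 14*1 + 42*1 = 132
  catalan_number(7) = 1*132 + 1*42 + 2*14 + 5*5 + 14*2 + 42*1 + 132*1 = 429
  catalan_number(8) = 1*429 + 1*132 + 2*42 + 5*14 + 14*5 + 42*2 + 132*1 + 429*1 = 1430
  catalan_number(9) = 1*1430 + 1*429 + 2*132 + 5*42 + 14*14 + 42*5 + 132*2 + 429*1 + 1430*1 = 4862
Now catalan_number(10):
  catalan_number(0)*catalan_number(9) = 1*4862 = 4862
  catalan_number(1)*catalan_number(8) = 1*1430 = 1430
  catalan_number(2)*catalan_number(7) = 2*429 = 858
  catalan_number(3)*catalan_number(6) = 5*132 = 660
  catalan_number(4)*catalan_number(5) = 14*42 = 588
  catalan_number(5)*catalan_number(4) = 42*14 = 588
  catalan_number(6)*catalan_number(3) = 132*5 = 660
  catalan_number(7)*catalan_number(2) = 429*2 = 858
  catalan_number(8)*catalan_number(1) = 1430*1 = 1430
  catalan_number(9)*catalan_number(0) = 4862*1 = 4862
= 4862 + 1430 + 858 + 660 + 588 + 588 + 660 + 858 + 1430 + 4862
= 16796


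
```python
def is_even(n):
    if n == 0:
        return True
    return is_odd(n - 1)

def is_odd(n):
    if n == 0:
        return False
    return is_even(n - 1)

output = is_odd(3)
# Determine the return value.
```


is_odd(3)
= is_even(2)
= is_odd(1)
= is_even(0)
n == 0: return True
= True


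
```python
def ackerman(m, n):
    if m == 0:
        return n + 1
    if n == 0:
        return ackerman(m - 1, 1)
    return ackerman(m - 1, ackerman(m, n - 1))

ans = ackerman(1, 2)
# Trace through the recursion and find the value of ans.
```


ackerman(1, 2)
= ackerman(0, ackerman(1, 1))
First compute ackerman(1, 1) = 3
= ackerman(0, 3)
= 4


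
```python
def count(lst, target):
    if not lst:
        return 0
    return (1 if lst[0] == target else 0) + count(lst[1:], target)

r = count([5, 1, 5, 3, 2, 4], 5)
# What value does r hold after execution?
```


count([5, 1, 5, 3, 2, 4], 5)
lst[0]=5 == 5: 1 + count([1, 5, 3, 2, 4], 5)
lst[0]=1 != 5: 0 + count([5, 3, 2, 4], 5)
lst[0]=5 == 5: 1 + count([3, 2, 4], 5)
lst[0]=3 != 5: 0 + count([2, 4], 5)
lst[0]=2 != 5: 0 + count([4], 5)
lst[0]=4 != 5: 0 + count([], 5)
= 2


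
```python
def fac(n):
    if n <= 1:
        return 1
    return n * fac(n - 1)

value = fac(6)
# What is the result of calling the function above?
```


fac(6)
= 6 * fac(5)
= 6 * 5 * fac(4)
= 6 * 5 * 4 * fac(3)
= 6 * 5 * 4 * 3 * fac(2)
= 6 * 5 * 4 * 3 * 2 * fac(1)
= 6 * 5 * 4 * 3 * 2 * 1
= 720


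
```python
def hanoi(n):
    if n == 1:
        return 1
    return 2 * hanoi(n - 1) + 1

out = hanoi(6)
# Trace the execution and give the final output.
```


hanoi(6)
= 2 * hanoi(5) + 1
= 2 * (2 * hanoi(4) + 1) + 1
= 2 * (2 * (2 * hanoi(3) + 1) + 1) + 1
= 2 * (2 * (2 * (2 * hanoi(2) + 1) + 1) + 1) + 1
= 2 * (2 * (2 * (2 * (2 * hanoi(1) + 1) + 1) + 1) + 1) + 1
Now compute bottom-up:
hanoi(1) = 1
hanoi(2) = 2 * 1 + 1 = 3
hanoi(3) = 2 * 3 + 1 = 7
hanoi(4) = 2 * 7 + 1 = 15
hanoi(5) = 2 * 15 + 1 = 31
hanoi(6) = 2 * 31 + 1 = 63
= 63


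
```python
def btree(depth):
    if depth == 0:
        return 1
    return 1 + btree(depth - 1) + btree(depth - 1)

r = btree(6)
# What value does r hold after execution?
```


btree(6)
= 1 + btree(5) + btree(5)
= 1 + 2 * btree(5)
btree(k) = 2^(k+1) - 1
btree(0) = 1
btree(1) = 3
btree(2) = 7
btree(3) = 15
btree(4) = 31
btree(6) = 2^7 - 1 = 127


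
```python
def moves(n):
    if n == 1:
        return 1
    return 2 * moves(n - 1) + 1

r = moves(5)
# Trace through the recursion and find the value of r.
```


moves(5)
= 2 * moves(4) + 1
= 2 * (2 * moves(3) + 1) + 1
= 2 * (2 * (2 * moves(2) + 1) + 1) + 1
= 2 * (2 * (2 * (2 * moves(1) + 1) + 1) + 1) + 1
Now compute bottom-up:
moves(1) = 1
moves(2) = 2 * 1 + 1 = 3
moves(3) = 2 * 3 + 1 = 7
moves(4) = 2 * 7 + 1 = 15
moves(5) = 2 * 15 + 1 = 31
= 31


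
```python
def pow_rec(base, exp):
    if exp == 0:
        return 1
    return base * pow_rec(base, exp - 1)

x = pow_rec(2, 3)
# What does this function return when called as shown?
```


pow_rec(2, 3)
= 2 * pow_rec(2, 2)
= 2 * 2 * pow_rec(2, 1)
= 2 * 2 * 2 * pow_rec(2, 0)
= 2 * 2 * 2 * 1
= 8


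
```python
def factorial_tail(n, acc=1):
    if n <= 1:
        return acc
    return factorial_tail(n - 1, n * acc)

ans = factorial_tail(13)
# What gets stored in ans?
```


factorial_tail(13, 1)
= factorial_tail(12, 13 * 1) = factorial_tail(12, 13)
= factorial_tail(11, 12 * 13) = factorial_tail(11, 156)
= factorial_tail(10, 11 * 156) = factorial_tail(10, 1716)
= factorial_tail(9, 10 * 1716) = factorial_tail(9, 17160)
= factorial_tail(8, 9 * 17160) = factorial_tail(8, 154440)
= factorial_tail(7, 8 * 154440) = factorial_tail(7, 1235520)
= factorial_tail(6, 7 * 1235520) = factorial_tail(6, 8648640)
= factorial_tail(5, 6 * 8648640) = factorial_tail(5, 51891840)
= factorial_tail(4, 5 * 51891840) = factorial_tail(4, 259459200)
= factorial_tail(3, 4 * 259459200) = factorial_tail(3, 1037836800)
= factorial_tail(2, 3 * 1037836800) = factorial_tail(2, 3113510400)
= factorial_tail(1, 2 * 3113510400) = factorial_tail(1, 6227020800)
n <= 1, return acc = 6227020800


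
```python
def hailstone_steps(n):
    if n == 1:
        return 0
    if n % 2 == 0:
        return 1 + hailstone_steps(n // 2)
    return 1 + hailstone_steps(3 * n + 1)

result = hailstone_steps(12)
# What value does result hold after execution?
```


hailstone_steps(12)
12 is even -> hailstone_steps(6)
6 is even -> hailstone_steps(3)
3 is odd -> 3*3+1 = 10 -> hailstone_steps(10)
10 is even -> hailstone_steps(5)
5 is odd -> 3*5+1 = 16 -> hailstone_steps(16)
16 is even -> hailstone_steps(8)
8 is even -> hailstone_steps(4)
4 is even -> hailstone_steps(2)
2 is even -> hailstone_steps(1)
Reached 1 after 9 steps
= 9


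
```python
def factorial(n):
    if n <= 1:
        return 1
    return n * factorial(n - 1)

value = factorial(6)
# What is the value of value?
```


factorial(6)
= 6 * factorial(5)
= 6 * 5 * factorial(4)
= 6 * 5 * 4 * factorial(3)
= 6 * 5 * 4 * 3 * factorial(2)
= 6 * 5 * 4 * 3 * 2 * factorial(1)
= 6 * 5 * 4 * 3 * 2 * 1
= 720


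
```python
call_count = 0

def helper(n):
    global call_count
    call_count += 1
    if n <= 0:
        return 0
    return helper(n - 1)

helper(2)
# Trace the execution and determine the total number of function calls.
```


helper(2) calls helper(1) calls ... calls helper(0)
Total calls: 2 + 1 (for base case) = 3


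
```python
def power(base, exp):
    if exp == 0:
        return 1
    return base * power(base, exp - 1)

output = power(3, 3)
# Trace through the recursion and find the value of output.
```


power(3, 3)
= 3 * power(3, 2)
= 3 * 3 * power(3, 1)
= 3 * 3 * 3 * power(3, 0)
= 3 * 3 * 3 * 1
= 27


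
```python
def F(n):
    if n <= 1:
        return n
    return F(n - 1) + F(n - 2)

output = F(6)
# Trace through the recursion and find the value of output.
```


F(6)
= F(5) + F(4)
= (F(4) + F(3)) + F(4)
Computing bottom-up: F(0)=0, F(1)=1, F(2)=1, F(3)=2, F(4)=3, F(5)=5, F(6)=8
= 8


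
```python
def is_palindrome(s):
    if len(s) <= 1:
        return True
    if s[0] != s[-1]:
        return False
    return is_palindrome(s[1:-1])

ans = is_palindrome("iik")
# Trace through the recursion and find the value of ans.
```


is_palindrome("iik")
"iik": s[0]='i' != s[-1]='k' -> False
= False


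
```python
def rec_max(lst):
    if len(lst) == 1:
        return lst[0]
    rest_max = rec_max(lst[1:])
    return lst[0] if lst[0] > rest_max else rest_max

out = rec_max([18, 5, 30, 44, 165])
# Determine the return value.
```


rec_max([18, 5, 30, 44, 165])
= compare 18 with rec_max([5, 30, 44, 165])
= compare 5 with rec_max([30, 44, 165])
= compare 30 with rec_max([44, 165])
= compare 44 with rec_max([165])
Base: rec_max([165]) = 165
compare 44 with 165: max = 165
compare 30 with 165: max = 165
compare 5 with 165: max = 165
compare 18 with 165: max = 165
= 165


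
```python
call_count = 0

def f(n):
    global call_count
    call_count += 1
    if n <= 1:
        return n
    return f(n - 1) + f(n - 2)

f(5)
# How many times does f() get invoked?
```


f(5) calls f(4) and f(3); each non-base call branches into two more.
Let C(k) = total number of calls made by f(k), including the call to f(k) itself.
Base cases: C(0) = 1, C(1) = 1
Recurrence: C(k) = 1 + C(k-1) + C(k-2)
  C(2) = 1 + C(1) + C(0) = 1 + 1 + 1 = 3
  C(3) = 1 + C(2) + C(1) = 1 + 3 + 1 = 5
  C(4) = 1 + C(3) + C(2) = 1 + 5 + 3 = 9
  C(5) = 1 + C(4) + C(3) = 1 + 9 + 5 = 15
Total calls = C(5) = 15


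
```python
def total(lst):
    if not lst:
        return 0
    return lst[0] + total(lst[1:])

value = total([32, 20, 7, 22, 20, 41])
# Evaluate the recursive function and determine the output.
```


total([32, 20, 7, 22, 20, 41])
= 32 + total([20, 7, 22, 20, 41])
= 32 + 20 + total([7, 22, 20, 41])
= 32 + 20 + 7 + total([22, 20, 41])
= 32 + 20 + 7 + 22 + total([20, 41])
= 32 + 20 + 7 + 22 + 20 + total([41])
= 32 + 20 + 7 + 22 + 20 + 41 + total([])
= 32 + 20 + 7 + 22 + 20 + 41 + 0
= 142


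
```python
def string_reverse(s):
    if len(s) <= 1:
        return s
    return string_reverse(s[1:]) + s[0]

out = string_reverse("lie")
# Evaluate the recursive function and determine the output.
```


string_reverse("lie")
= string_reverse("ie") + "l"
= string_reverse("e") + "i" + "l"
= "e" + "i" + "l"
= "eil"


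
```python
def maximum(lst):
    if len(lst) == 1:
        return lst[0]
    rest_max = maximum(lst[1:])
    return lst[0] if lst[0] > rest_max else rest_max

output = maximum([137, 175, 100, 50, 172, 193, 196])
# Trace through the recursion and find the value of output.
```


maximum([137, 175, 100, 50, 172, 193, 196])
= compare 137 with maximum([175, 100, 50, 172, 193, 196])
= compare 175 with maximum([100, 50, 172, 193, 196])
= compare 100 with maximum([50, 172, 193, 196])
= compare 50 with maximum([172, 193, 196])
= compare 172 with maximum([193, 196])
= compare 193 with maximum([196])
Base: maximum([196]) = 196
compare 193 with 196: max = 196
compare 172 with 196: max = 196
compare 50 with 196: max = 196
compare 100 with 196: max = 196
compare 175 with 196: max = 196
compare 137 with 196: max = 196
= 196


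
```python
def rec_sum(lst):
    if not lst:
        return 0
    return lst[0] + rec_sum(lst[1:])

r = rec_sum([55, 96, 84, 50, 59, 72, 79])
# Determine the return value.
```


rec_sum([55, 96, 84, 50, 59, 72, 79])
= 55 + rec_sum([96, 84, 50, 59, 72, 79])
= 55 + 96 + rec_sum([84, 50, 59, 72, 79])
= 55 + 96 + 84 + rec_sum([50, 59, 72, 79])
= 55 + 96 + 84 + 50 + rec_sum([59, 72, 79])
= 55 + 96 + 84 + 50 + 59 + rec_sum([72, 79])
= 55 + 96 + 84 + 50 + 59 + 72 + rec_sum([79])
= 55 + 96 + 84 + 50 + 59 + 72 + 79 + rec_sum([])
= 55 + 96 + 84 + 50 + 59 + 72 + 79 + 0
= 495


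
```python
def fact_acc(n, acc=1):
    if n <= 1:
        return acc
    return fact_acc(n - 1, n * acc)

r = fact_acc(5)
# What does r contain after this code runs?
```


fact_acc(5, 1)
= fact_acc(4, 5 * 1) = fact_acc(4, 5)
= fact_acc(3, 4 * 5) = fact_acc(3, 20)
= fact_acc(2, 3 * 20) = fact_acc(2, 60)
= fact_acc(1, 2 * 60) = fact_acc(1, 120)
n <= 1, return acc = 120


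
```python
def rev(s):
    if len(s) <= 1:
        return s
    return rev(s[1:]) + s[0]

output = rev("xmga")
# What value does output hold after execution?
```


rev("xmga")
= rev("mga") + "x"
= rev("ga") + "m" + "x"
= rev("a") + "g" + "m" + "x"
= "a" + "g" + "m" + "x"
= "agmx"


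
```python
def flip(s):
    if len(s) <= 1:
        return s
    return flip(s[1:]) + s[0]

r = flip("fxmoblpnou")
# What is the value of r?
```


flip("fxmoblpnou")
= flip("xmoblpnou") + "f"
= flip("moblpnou") + "x" + "f"
= flip("oblpnou") + "m" + "x" + "f"
= flip("blpnou") + "o" + "m" + "x" + "f"
= flip("lpnou") + "b" + "o" + "m" + "x" + "f"
= flip("pnou") + "l" + "b" + "o" + "m" + "x" + "f"
= flip("nou") + "p" + "l" + "b" + "o" + "m" + "x" + "f"
= flip("ou") + "n" + "p" + "l" + "b" + "o" + "m" + "x" + "f"
= flip("u") + "o" + "n" + "p" + "l" + "b" + "o" + "m" + "x" + "f"
= "u" + "o" + "n" + "p" + "l" + "b" + "o" + "m" + "x" + "f"
= "uonplbomxf"


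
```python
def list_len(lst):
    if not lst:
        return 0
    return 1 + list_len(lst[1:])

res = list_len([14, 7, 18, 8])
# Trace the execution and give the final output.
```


list_len([14, 7, 18, 8])
= 1 + list_len([7, 18, 8])
= 1 + 1 + list_len([18, 8])
= 1 + 1 + 1 + list_len([8])
= 1 + 1 + 1 + 1 + list_len([])
= 1 + 1 + 1 + 1 + 0
= 4


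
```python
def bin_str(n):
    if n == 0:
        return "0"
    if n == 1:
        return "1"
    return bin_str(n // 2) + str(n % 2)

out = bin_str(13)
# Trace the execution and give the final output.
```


bin_str(13)
= bin_str(6) + "1"
= bin_str(3) + "0" + "1"
= bin_str(1) + "1" + "0" + "1"
= "1" + "1" + "0" + "1"
= "1101"


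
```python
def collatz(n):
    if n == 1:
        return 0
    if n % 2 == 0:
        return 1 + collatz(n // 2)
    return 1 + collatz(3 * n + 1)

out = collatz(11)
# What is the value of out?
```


collatz(11)
11 is odd -> 3*11+1 = 34 -> collatz(34)
34 is even -> collatz(17)
17 is odd -> 3*17+1 = 52 -> collatz(52)
52 is even -> collatz(26)
26 is even -> collatz(13)
13 is odd -> 3*13+1 = 40 -> collatz(40)
40 is even -> collatz(20)
20 is even -> collatz(10)
10 is even -> collatz(5)
5 is odd -> 3*5+1 = 16 -> collatz(16)
16 is even -> collatz(8)
8 is even -> collatz(4)
4 is even -> collatz(2)
2 is even -> collatz(1)
Reached 1 after 14 steps
= 14
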